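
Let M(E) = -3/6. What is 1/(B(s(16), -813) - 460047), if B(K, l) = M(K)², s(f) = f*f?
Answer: -4/1840187 ≈ -2.1737e-6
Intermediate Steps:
M(E) = -½ (M(E) = -3*⅙ = -½)
s(f) = f²
B(K, l) = ¼ (B(K, l) = (-½)² = ¼)
1/(B(s(16), -813) - 460047) = 1/(¼ - 460047) = 1/(-1840187/4) = -4/1840187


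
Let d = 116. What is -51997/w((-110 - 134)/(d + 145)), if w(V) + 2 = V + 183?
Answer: -13571217/46997 ≈ -288.77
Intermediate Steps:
w(V) = 181 + V (w(V) = -2 + (V + 183) = -2 + (183 + V) = 181 + V)
-51997/w((-110 - 134)/(d + 145)) = -51997/(181 + (-110 - 134)/(116 + 145)) = -51997/(181 - 244/261) = -51997/46997/261 = -51997*261/46997 = -13571217/46997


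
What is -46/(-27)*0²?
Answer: 0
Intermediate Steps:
-46/(-27)*0² = -46*(-1/27)*0 = (46/27)*0 = 0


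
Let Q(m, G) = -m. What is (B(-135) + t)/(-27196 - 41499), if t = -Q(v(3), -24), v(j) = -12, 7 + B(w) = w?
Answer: 14/6245 ≈ 0.0022418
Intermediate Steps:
B(w) = -7 + w
t = -12 (t = -(-1)*(-12) = -1*12 = -12)
(B(-135) + t)/(-27196 - 41499) = ((-7 - 135) - 12)/(-27196 - 41499) = (-142 - 12)/(-68695) = -154*(-1/68695) = 14/6245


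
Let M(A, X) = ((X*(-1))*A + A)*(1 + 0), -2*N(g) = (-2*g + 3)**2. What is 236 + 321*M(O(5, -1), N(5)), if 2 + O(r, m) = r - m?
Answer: 32978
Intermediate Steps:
O(r, m) = -2 + r - m (O(r, m) = -2 + (r - m) = -2 + r - m)
N(g) = -(3 - 2*g)**2/2 (N(g) = -(-2*g + 3)**2/2 = -(3 - 2*g)**2/2)
M(A, X) = A - A*X (M(A, X) = ((-X)*A + A)*1 = (-A*X + A)*1 = (A - A*X)*1 = A - A*X)
236 + 321*M(O(5, -1), N(5)) = 236 + 321*((-2 + 5 - 1*(-1))*(1 - (-1)*(-3 + 2*5)**2/2)) = 236 + 321*((-2 + 5 + 1)*(1 - (-1)*(-3 + 10)**2/2)) = 236 + 321*(4*(1 - (-1)*7**2/2)) = 236 + 321*(4*(1 - (-1)*49/2)) = 236 + 321*(4*(1 - 1*(-49/2))) = 236 + 321*(4*(1 + 49/2)) = 236 + 321*(4*(51/2)) = 236 + 321*102 = 236 + 32742 = 32978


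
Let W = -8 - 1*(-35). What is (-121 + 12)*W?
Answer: -2943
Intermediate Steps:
W = 27 (W = -8 + 35 = 27)
(-121 + 12)*W = (-121 + 12)*27 = -109*27 = -2943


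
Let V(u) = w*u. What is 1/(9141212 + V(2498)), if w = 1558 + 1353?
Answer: 1/16412890 ≈ 6.0928e-8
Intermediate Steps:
w = 2911
V(u) = 2911*u
1/(9141212 + V(2498)) = 1/(9141212 + 2911*2498) = 1/(9141212 + 7271678) = 1/16412890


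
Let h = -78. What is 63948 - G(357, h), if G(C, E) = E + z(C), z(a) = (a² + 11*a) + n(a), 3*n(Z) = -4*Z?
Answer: -66874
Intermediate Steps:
n(Z) = -4*Z/3 (n(Z) = (-4*Z)/3 = -4*Z/3)
z(a) = a² + 29*a/3 (z(a) = (a² + 11*a) - 4*a/3 = a² + 29*a/3)
G(C, E) = E + C*(29 + 3*C)/3
63948 - G(357, h) = 63948 - (-78 + 357² + (29/3)*357) = 63948 - (-78 + 127449 + 3451) = 63948 - 1*130822 = 63948 - 130822 = -66874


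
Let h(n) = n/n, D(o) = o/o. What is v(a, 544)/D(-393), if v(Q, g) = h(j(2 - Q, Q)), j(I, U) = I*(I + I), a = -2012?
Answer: 1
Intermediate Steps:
D(o) = 1
j(I, U) = 2*I² (j(I, U) = I*(2*I) = 2*I²)
h(n) = 1
v(Q, g) = 1
v(a, 544)/D(-393) = 1/1 = 1*1 = 1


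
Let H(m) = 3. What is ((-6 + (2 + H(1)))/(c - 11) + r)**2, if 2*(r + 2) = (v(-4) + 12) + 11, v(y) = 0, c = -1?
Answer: 13225/144 ≈ 91.840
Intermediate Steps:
r = 19/2 (r = -2 + ((0 + 12) + 11)/2 = -2 + (12 + 11)/2 = -2 + (1/2)*23 = -2 + 23/2 = 19/2 ≈ 9.5000)
((-6 + (2 + H(1)))/(c - 11) + r)**2 = ((-6 + (2 + 3))/(-1 - 11) + 19/2)**2 = ((-6 + 5)/(-12) + 19/2)**2 = (-1*(-1/12) + 19/2)**2 = (1/12 + 19/2)**2 = (115/12)**2 = 13225/144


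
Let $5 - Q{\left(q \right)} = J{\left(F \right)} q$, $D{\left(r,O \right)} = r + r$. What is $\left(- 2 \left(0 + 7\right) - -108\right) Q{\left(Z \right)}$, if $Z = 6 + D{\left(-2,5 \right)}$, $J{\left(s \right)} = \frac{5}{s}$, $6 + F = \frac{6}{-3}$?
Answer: $\frac{1175}{2} \approx 587.5$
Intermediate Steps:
$F = -8$ ($F = -6 + \frac{6}{-3} = -6 + 6 \left(- \frac{1}{3}\right) = -6 - 2 = -8$)
$D{\left(r,O \right)} = 2 r$
$Z = 2$ ($Z = 6 + 2 \left(-2\right) = 6 - 4 = 2$)
$Q{\left(q \right)} = 5 + \frac{5 q}{8}$ ($Q{\left(q \right)} = 5 - \frac{5}{-8} q = 5 - 5 \left(- \frac{1}{8}\right) q = 5 - - \frac{5 q}{8} = 5 + \frac{5 q}{8}$)
$\left(- 2 \left(0 + 7\right) - -108\right) Q{\left(Z \right)} = \left(- 2 \left(0 + 7\right) - -108\right) \left(5 + \frac{5}{8} \cdot 2\right) = \left(\left(-2\right) 7 + 108\right) \left(5 + \frac{5}{4}\right) = \left(-14 + 108\right) \frac{25}{4} = 94 \cdot \frac{25}{4} = \frac{1175}{2}$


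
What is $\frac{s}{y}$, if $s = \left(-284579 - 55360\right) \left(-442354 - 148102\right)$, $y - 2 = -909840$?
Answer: $- \frac{100359511092}{454919} \approx -2.2061 \cdot 10^{5}$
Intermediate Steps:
$y = -909838$ ($y = 2 - 909840 = -909838$)
$s = 200719022184$ ($s = \left(-339939\right) \left(-590456\right) = 200719022184$)
$\frac{s}{y} = \frac{200719022184}{-909838} = 200719022184 \left(- \frac{1}{909838}\right) = - \frac{100359511092}{454919}$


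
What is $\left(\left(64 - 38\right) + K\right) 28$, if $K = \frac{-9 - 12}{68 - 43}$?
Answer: $\frac{17612}{25} \approx 704.48$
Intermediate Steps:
$K = - \frac{21}{25} \approx -0.84$
$\left(\left(64 - 38\right) + K\right) 28 = \left(\left(64 - 38\right) - \frac{21}{25}\right) 28 = \left(26 - \frac{21}{25}\right) 28 = \frac{629}{25} \cdot 28 = \frac{17612}{25}$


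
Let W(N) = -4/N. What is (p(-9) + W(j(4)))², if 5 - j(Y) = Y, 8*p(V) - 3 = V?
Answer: 361/16 ≈ 22.563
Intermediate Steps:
p(V) = 3/8 + V/8
j(Y) = 5 - Y
(p(-9) + W(j(4)))² = ((3/8 + (⅛)*(-9)) - 4/(5 - 1*4))² = ((3/8 - 9/8) - 4/(5 - 4))² = (-¾ - 4/1)² = (-¾ - 4*1)² = (-¾ - 4)² = (-19/4)² = 361/16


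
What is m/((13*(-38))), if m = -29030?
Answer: 14515/247 ≈ 58.765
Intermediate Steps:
m/((13*(-38))) = -29030/(13*(-38)) = -29030/(-494) = -29030*(-1/494) = 14515/247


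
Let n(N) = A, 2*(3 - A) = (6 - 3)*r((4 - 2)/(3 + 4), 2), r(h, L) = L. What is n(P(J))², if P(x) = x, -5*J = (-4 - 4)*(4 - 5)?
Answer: 0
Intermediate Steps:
J = -8/5 (J = -(-4 - 4)*(4 - 5)/5 = -(-8)*(-1)/5 = -⅕*8 = -8/5 ≈ -1.6000)
A = 0 (A = 3 - (6 - 3)*2/2 = 3 - 3*2/2 = 3 - ½*6 = 3 - 3 = 0)
n(N) = 0
n(P(J))² = 0² = 0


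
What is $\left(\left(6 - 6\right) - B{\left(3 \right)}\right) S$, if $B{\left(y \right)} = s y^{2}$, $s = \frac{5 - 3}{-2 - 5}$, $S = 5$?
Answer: $\frac{90}{7} \approx 12.857$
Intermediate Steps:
$s = - \frac{2}{7}$ ($s = \frac{2}{-7} = 2 \left(- \frac{1}{7}\right) = - \frac{2}{7} \approx -0.28571$)
$B{\left(y \right)} = - \frac{2 y^{2}}{7}$
$\left(\left(6 - 6\right) - B{\left(3 \right)}\right) S = \left(\left(6 - 6\right) - - \frac{2 \cdot 3^{2}}{7}\right) 5 = \left(\left(6 - 6\right) - \left(- \frac{2}{7}\right) 9\right) 5 = \left(0 - - \frac{18}{7}\right) 5 = \left(0 + \frac{18}{7}\right) 5 = \frac{18}{7} \cdot 5 = \frac{90}{7}$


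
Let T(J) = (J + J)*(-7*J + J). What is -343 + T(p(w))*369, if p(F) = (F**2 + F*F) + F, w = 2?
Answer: -443143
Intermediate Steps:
p(F) = F + 2*F**2 (p(F) = (F**2 + F**2) + F = 2*F**2 + F = F + 2*F**2)
T(J) = -12*J**2 (T(J) = (2*J)*(-6*J) = -12*J**2)
-343 + T(p(w))*369 = -343 - 12*4*(1 + 2*2)**2*369 = -343 - 12*4*(1 + 4)**2*369 = -343 - 12*(2*5)**2*369 = -343 - 12*10**2*369 = -343 - 12*100*369 = -343 - 1200*369 = -343 - 442800 = -443143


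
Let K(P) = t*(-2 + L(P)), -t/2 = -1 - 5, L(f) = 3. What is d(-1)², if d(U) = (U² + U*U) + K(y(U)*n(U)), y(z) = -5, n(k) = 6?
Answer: 196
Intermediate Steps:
t = 12 (t = -2*(-1 - 5) = -2*(-6) = 12)
K(P) = 12 (K(P) = 12*(-2 + 3) = 12*1 = 12)
d(U) = 12 + 2*U² (d(U) = (U² + U*U) + 12 = (U² + U²) + 12 = 2*U² + 12 = 12 + 2*U²)
d(-1)² = (12 + 2*(-1)²)² = (12 + 2*1)² = (12 + 2)² = 14² = 196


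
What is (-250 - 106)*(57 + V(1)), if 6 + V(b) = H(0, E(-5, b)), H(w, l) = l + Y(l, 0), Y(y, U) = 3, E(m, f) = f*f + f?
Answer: -19936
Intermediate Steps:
E(m, f) = f + f² (E(m, f) = f² + f = f + f²)
H(w, l) = 3 + l (H(w, l) = l + 3 = 3 + l)
V(b) = -3 + b*(1 + b) (V(b) = -6 + (3 + b*(1 + b)) = -3 + b*(1 + b))
(-250 - 106)*(57 + V(1)) = (-250 - 106)*(57 + (-3 + 1*(1 + 1))) = -356*(57 + (-3 + 1*2)) = -356*(57 + (-3 + 2)) = -356*(57 - 1) = -356*56 = -19936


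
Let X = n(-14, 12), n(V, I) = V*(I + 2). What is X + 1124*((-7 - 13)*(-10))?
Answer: 224604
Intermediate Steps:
n(V, I) = V*(2 + I)
X = -196 (X = -14*(2 + 12) = -14*14 = -196)
X + 1124*((-7 - 13)*(-10)) = -196 + 1124*((-7 - 13)*(-10)) = -196 + 1124*(-20*(-10)) = -196 + 1124*200 = -196 + 224800 = 224604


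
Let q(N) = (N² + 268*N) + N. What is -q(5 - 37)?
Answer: 7584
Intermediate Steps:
q(N) = N² + 269*N
-q(5 - 37) = -(5 - 37)*(269 + (5 - 37)) = -(-32)*(269 - 32) = -(-32)*237 = -1*(-7584) = 7584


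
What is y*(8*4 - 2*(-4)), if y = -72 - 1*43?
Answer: -4600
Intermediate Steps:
y = -115 (y = -72 - 43 = -115)
y*(8*4 - 2*(-4)) = -115*(8*4 - 2*(-4)) = -115*(32 + 8) = -115*40 = -4600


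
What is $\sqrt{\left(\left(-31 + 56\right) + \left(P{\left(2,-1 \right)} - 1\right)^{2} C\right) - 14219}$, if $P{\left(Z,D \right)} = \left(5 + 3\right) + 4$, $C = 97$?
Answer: $3 i \sqrt{273} \approx 49.568 i$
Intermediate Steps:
$P{\left(Z,D \right)} = 12$ ($P{\left(Z,D \right)} = 8 + 4 = 12$)
$\sqrt{\left(\left(-31 + 56\right) + \left(P{\left(2,-1 \right)} - 1\right)^{2} C\right) - 14219} = \sqrt{\left(\left(-31 + 56\right) + \left(12 - 1\right)^{2} \cdot 97\right) - 14219} = \sqrt{\left(25 + 11^{2} \cdot 97\right) - 14219} = \sqrt{\left(25 + 121 \cdot 97\right) - 14219} = \sqrt{\left(25 + 11737\right) - 14219} = \sqrt{11762 - 14219} = \sqrt{-2457} = 3 i \sqrt{273}$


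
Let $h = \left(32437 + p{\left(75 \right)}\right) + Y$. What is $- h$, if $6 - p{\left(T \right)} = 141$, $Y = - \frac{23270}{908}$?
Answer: $- \frac{14653473}{454} \approx -32276.0$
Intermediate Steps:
$Y = - \frac{11635}{454}$ ($Y = \left(-23270\right) \frac{1}{908} = - \frac{11635}{454} \approx -25.628$)
$p{\left(T \right)} = -135$ ($p{\left(T \right)} = 6 - 141 = -135$)
$h = \frac{14653473}{454}$ ($h = \left(32437 - 135\right) - \frac{11635}{454} = 32302 - \frac{11635}{454} = \frac{14653473}{454} \approx 32276.0$)
$- h = \left(-1\right) \frac{14653473}{454} = - \frac{14653473}{454}$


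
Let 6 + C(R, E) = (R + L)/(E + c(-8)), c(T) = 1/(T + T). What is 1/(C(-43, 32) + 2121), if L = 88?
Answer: 511/1081485 ≈ 0.00047250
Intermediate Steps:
c(T) = 1/(2*T)
C(R, E) = -6 + (88 + R)/(-1/16 + E) (C(R, E) = -6 + (R + 88)/(E + (1/2)/(-8)) = -6 + (88 + R)/(E + (1/2)*(-1/8)) = -6 + (88 + R)/(E - 1/16) = -6 + (88 + R)/(-1/16 + E))
1/(C(-43, 32) + 2121) = 1/(2*(707 - 48*32 + 8*(-43))/(-1 + 16*32) + 2121) = 1/(2*(707 - 1536 - 344)/(-1 + 512) + 2121) = 1/(2*(-1173)/511 + 2121) = 1/(2*(1/511)*(-1173) + 2121) = 1/(-2346/511 + 2121) = 1/(1081485/511) = 511/1081485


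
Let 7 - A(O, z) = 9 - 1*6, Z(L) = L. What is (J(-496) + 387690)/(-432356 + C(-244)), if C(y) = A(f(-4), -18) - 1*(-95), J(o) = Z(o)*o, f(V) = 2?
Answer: -633706/432257 ≈ -1.4660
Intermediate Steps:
A(O, z) = 4 (A(O, z) = 7 - (9 - 1*6) = 7 - (9 - 6) = 7 - 1*3 = 7 - 3 = 4)
J(o) = o**2 (J(o) = o*o = o**2)
C(y) = 99 (C(y) = 4 - 1*(-95) = 4 + 95 = 99)
(J(-496) + 387690)/(-432356 + C(-244)) = ((-496)**2 + 387690)/(-432356 + 99) = (246016 + 387690)/(-432257) = 633706*(-1/432257) = -633706/432257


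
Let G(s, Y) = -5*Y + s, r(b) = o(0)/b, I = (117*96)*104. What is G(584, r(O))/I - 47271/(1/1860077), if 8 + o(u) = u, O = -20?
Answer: -17118468031706399/194688 ≈ -8.7928e+10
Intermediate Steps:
I = 1168128 (I = 11232*104 = 1168128)
o(u) = -8 + u
r(b) = -8/b (r(b) = (-8 + 0)/b = -8/b)
G(s, Y) = s - 5*Y
G(584, r(O))/I - 47271/(1/1860077) = (584 - (-40)/(-20))/1168128 - 47271/(1/1860077) = (584 - (-40)*(-1)/20)*(1/1168128) - 47271/1/1860077 = (584 - 5*⅖)*(1/1168128) - 47271*1860077 = (584 - 2)*(1/1168128) - 87927699867 = 582*(1/1168128) - 87927699867 = 97/194688 - 87927699867 = -17118468031706399/194688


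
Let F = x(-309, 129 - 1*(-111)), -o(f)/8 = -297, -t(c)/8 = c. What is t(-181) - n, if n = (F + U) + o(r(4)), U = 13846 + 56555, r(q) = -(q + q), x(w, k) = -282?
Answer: -71047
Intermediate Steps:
r(q) = -2*q
t(c) = -8*c
o(f) = 2376 (o(f) = -8*(-297) = 2376)
U = 70401
F = -282
n = 72495 (n = (-282 + 70401) + 2376 = 70119 + 2376 = 72495)
t(-181) - n = -8*(-181) - 1*72495 = 1448 - 72495 = -71047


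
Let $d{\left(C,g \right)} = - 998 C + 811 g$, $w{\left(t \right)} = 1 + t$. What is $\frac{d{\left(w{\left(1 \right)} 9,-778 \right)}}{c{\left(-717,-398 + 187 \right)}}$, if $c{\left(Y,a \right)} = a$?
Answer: $\frac{648922}{211} \approx 3075.5$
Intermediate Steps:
$\frac{d{\left(w{\left(1 \right)} 9,-778 \right)}}{c{\left(-717,-398 + 187 \right)}} = \frac{- 998 \left(1 + 1\right) 9 + 811 \left(-778\right)}{-398 + 187} = \frac{- 998 \cdot 2 \cdot 9 - 630958}{-211} = \left(\left(-998\right) 18 - 630958\right) \left(- \frac{1}{211}\right) = \left(-17964 - 630958\right) \left(- \frac{1}{211}\right) = \left(-648922\right) \left(- \frac{1}{211}\right) = \frac{648922}{211}$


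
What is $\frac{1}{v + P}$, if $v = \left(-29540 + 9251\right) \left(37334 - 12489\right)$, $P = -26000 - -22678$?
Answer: $- \frac{1}{504083527} \approx -1.9838 \cdot 10^{-9}$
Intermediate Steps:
$P = -3322$ ($P = -26000 + 22678 = -3322$)
$v = -504080205$ ($v = \left(-20289\right) 24845 = -504080205$)
$\frac{1}{v + P} = \frac{1}{-504080205 - 3322} = \frac{1}{-504083527} = - \frac{1}{504083527}$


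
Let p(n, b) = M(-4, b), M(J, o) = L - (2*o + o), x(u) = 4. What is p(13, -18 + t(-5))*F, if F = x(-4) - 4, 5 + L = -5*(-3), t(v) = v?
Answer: 0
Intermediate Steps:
L = 10 (L = -5 - 5*(-3) = -5 + 15 = 10)
M(J, o) = 10 - 3*o (M(J, o) = 10 - (2*o + o) = 10 - 3*o)
p(n, b) = 10 - 3*b
F = 0 (F = 4 - 4 = 0)
p(13, -18 + t(-5))*F = (10 - 3*(-18 - 5))*0 = (10 - 3*(-23))*0 = (10 + 69)*0 = 79*0 = 0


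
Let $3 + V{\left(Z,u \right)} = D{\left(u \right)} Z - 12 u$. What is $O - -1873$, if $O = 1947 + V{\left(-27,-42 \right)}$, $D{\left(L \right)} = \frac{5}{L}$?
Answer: $\frac{60539}{14} \approx 4324.2$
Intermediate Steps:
$V{\left(Z,u \right)} = -3 - 12 u + \frac{5 Z}{u}$ ($V{\left(Z,u \right)} = -3 + \left(\frac{5}{u} Z - 12 u\right) = -3 + \left(\frac{5 Z}{u} - 12 u\right) = -3 + \left(- 12 u + \frac{5 Z}{u}\right) = -3 - 12 u + \frac{5 Z}{u}$)
$O = \frac{34317}{14}$ ($O = 1947 - \left(-501 - \frac{45}{14}\right) = 1947 + \left(-3 + 504 + 5 \left(-27\right) \left(- \frac{1}{42}\right)\right) = 1947 + \left(-3 + 504 + \frac{45}{14}\right) = 1947 + \frac{7059}{14} = \frac{34317}{14} \approx 2451.2$)
$O - -1873 = \frac{34317}{14} - -1873 = \frac{34317}{14} + 1873 = \frac{60539}{14}$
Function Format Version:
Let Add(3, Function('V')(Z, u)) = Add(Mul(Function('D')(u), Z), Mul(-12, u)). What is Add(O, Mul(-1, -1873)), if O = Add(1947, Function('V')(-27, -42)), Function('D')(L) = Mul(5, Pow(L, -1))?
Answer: Rational(60539, 14) ≈ 4324.2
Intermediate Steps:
Function('V')(Z, u) = Add(-3, Mul(-12, u), Mul(5, Z, Pow(u, -1))) (Function('V')(Z, u) = Add(-3, Add(Mul(Mul(5, Pow(u, -1)), Z), Mul(-12, u))) = Add(-3, Add(Mul(5, Z, Pow(u, -1)), Mul(-12, u))) = Add(-3, Add(Mul(-12, u), Mul(5, Z, Pow(u, -1)))) = Add(-3, Mul(-12, u), Mul(5, Z, Pow(u, -1))))
O = Rational(34317, 14) (O = Add(1947, Add(-3, Mul(-12, -42), Mul(5, -27, Pow(-42, -1)))) = Add(1947, Add(-3, 504, Mul(5, -27, Rational(-1, 42)))) = Add(1947, Add(-3, 504, Rational(45, 14))) = Add(1947, Rational(7059, 14)) = Rational(34317, 14) ≈ 2451.2)
Add(O, Mul(-1, -1873)) = Add(Rational(34317, 14), Mul(-1, -1873)) = Add(Rational(34317, 14), 1873) = Rational(60539, 14)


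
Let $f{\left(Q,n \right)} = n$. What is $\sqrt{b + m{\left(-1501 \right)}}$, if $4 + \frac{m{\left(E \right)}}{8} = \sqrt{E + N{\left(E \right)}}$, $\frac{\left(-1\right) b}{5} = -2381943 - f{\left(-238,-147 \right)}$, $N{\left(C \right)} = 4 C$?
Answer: $2 \sqrt{2977237 + 2 i \sqrt{7505}} \approx 3450.9 + 0.10041 i$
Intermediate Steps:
$b = 11908980$ ($b = - 5 \left(-2381943 - -147\right) = - 5 \left(-2381943 + 147\right) = \left(-5\right) \left(-2381796\right) = 11908980$)
$m{\left(E \right)} = -32 + 8 \sqrt{5} \sqrt{E}$ ($m{\left(E \right)} = -32 + 8 \sqrt{E + 4 E} = -32 + 8 \sqrt{5 E} = -32 + 8 \sqrt{5} \sqrt{E}$)
$\sqrt{b + m{\left(-1501 \right)}} = \sqrt{11908980 - \left(32 - 8 \sqrt{5} \sqrt{-1501}\right)} = \sqrt{11908980 - \left(32 - 8 \sqrt{5} i \sqrt{1501}\right)} = \sqrt{11908980 - \left(32 - 8 i \sqrt{7505}\right)} = \sqrt{11908948 + 8 i \sqrt{7505}}$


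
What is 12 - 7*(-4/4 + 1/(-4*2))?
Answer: 159/8 ≈ 19.875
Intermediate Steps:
12 - 7*(-4/4 + 1/(-4*2)) = 12 - 7*(-4*1/4 - 1/4*1/2) = 12 - 7*(-1 - 1/8) = 12 - 7*(-9/8) = 12 + 63/8 = 159/8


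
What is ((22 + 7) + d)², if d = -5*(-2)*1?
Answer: 1521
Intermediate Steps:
d = 10 (d = 10*1 = 10)
((22 + 7) + d)² = ((22 + 7) + 10)² = (29 + 10)² = 39² = 1521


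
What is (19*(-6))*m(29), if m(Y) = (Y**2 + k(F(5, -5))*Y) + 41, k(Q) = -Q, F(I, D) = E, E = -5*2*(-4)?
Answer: 31692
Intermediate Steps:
E = 40 (E = -10*(-4) = 40)
F(I, D) = 40
m(Y) = 41 + Y**2 - 40*Y (m(Y) = (Y**2 + (-1*40)*Y) + 41 = (Y**2 - 40*Y) + 41 = 41 + Y**2 - 40*Y)
(19*(-6))*m(29) = (19*(-6))*(41 + 29**2 - 40*29) = -114*(41 + 841 - 1160) = -114*(-278) = 31692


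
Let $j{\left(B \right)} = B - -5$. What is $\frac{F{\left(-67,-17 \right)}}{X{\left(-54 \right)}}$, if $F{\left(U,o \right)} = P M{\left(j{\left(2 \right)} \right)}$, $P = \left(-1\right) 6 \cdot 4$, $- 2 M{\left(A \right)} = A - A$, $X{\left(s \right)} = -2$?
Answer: $0$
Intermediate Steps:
$j{\left(B \right)} = 5 + B$ ($j{\left(B \right)} = B + 5 = 5 + B$)
$M{\left(A \right)} = 0$ ($M{\left(A \right)} = - \frac{A - A}{2} = \left(- \frac{1}{2}\right) 0 = 0$)
$P = -24$ ($P = \left(-6\right) 4 = -24$)
$F{\left(U,o \right)} = 0$ ($F{\left(U,o \right)} = \left(-24\right) 0 = 0$)
$\frac{F{\left(-67,-17 \right)}}{X{\left(-54 \right)}} = \frac{0}{-2} = 0 \left(- \frac{1}{2}\right) = 0$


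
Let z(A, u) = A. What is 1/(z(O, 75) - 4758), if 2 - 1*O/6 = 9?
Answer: -1/4800 ≈ -0.00020833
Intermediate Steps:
O = -42 (O = 12 - 6*9 = 12 - 54 = -42)
1/(z(O, 75) - 4758) = 1/(-42 - 4758) = 1/(-4800) = -1/4800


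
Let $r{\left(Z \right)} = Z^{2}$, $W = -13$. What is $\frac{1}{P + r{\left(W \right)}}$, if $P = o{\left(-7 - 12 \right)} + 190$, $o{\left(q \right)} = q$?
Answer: $\frac{1}{340} \approx 0.0029412$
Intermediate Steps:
$P = 171$ ($P = \left(-7 - 12\right) + 190 = -19 + 190 = 171$)
$\frac{1}{P + r{\left(W \right)}} = \frac{1}{171 + \left(-13\right)^{2}} = \frac{1}{171 + 169} = \frac{1}{340}$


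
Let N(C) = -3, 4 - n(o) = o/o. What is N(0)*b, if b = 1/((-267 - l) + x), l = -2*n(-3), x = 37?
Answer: 3/224 ≈ 0.013393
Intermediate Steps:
n(o) = 3 (n(o) = 4 - o/o = 4 - 1*1 = 4 - 1 = 3)
l = -6 (l = -2*3 = -6)
b = -1/224 (b = 1/((-267 - 1*(-6)) + 37) = 1/((-267 + 6) + 37) = 1/(-261 + 37) = 1/(-224) = -1/224 ≈ -0.0044643)
N(0)*b = -3*(-1/224) = 3/224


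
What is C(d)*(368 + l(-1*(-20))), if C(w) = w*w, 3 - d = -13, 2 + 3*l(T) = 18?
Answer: 286720/3 ≈ 95573.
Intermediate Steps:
l(T) = 16/3 (l(T) = -⅔ + (⅓)*18 = -⅔ + 6 = 16/3)
d = 16 (d = 3 - 1*(-13) = 3 + 13 = 16)
C(w) = w²
C(d)*(368 + l(-1*(-20))) = 16²*(368 + 16/3) = 256*(1120/3) = 286720/3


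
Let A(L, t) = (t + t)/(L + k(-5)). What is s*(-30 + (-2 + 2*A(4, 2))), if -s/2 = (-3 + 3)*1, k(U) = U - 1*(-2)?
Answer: 0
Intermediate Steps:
k(U) = 2 + U (k(U) = U + 2 = 2 + U)
A(L, t) = 2*t/(-3 + L) (A(L, t) = (t + t)/(L + (2 - 5)) = (2*t)/(L - 3) = (2*t)/(-3 + L) = 2*t/(-3 + L))
s = 0 (s = -2*(-3 + 3) = -0 = -2*0 = 0)
s*(-30 + (-2 + 2*A(4, 2))) = 0*(-30 + (-2 + 2*(2*2/(-3 + 4)))) = 0*(-30 + (-2 + 2*(2*2/1))) = 0*(-30 + (-2 + 2*(2*2*1))) = 0*(-30 + (-2 + 2*4)) = 0*(-30 + (-2 + 8)) = 0*(-30 + 6) = 0*(-24) = 0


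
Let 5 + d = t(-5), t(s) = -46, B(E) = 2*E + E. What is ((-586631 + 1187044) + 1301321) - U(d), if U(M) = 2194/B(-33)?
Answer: 188273860/99 ≈ 1.9018e+6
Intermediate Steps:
B(E) = 3*E
d = -51 (d = -5 - 46 = -51)
U(M) = -2194/99 (U(M) = 2194/((3*(-33))) = 2194/(-99) = 2194*(-1/99) = -2194/99)
((-586631 + 1187044) + 1301321) - U(d) = ((-586631 + 1187044) + 1301321) - 1*(-2194/99) = (600413 + 1301321) + 2194/99 = 1901734 + 2194/99 = 188273860/99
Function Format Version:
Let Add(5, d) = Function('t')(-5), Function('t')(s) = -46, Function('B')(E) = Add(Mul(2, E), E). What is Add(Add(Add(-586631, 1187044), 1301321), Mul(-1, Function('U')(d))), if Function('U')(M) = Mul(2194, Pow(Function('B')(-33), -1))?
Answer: Rational(188273860, 99) ≈ 1.9018e+6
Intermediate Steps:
Function('B')(E) = Mul(3, E)
d = -51 (d = Add(-5, -46) = -51)
Function('U')(M) = Rational(-2194, 99) (Function('U')(M) = Mul(2194, Pow(Mul(3, -33), -1)) = Mul(2194, Pow(-99, -1)) = Mul(2194, Rational(-1, 99)) = Rational(-2194, 99))
Add(Add(Add(-586631, 1187044), 1301321), Mul(-1, Function('U')(d))) = Add(Add(Add(-586631, 1187044), 1301321), Mul(-1, Rational(-2194, 99))) = Add(Add(600413, 1301321), Rational(2194, 99)) = Add(1901734, Rational(2194, 99)) = Rational(188273860, 99)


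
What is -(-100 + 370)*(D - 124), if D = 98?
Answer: 7020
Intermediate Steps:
-(-100 + 370)*(D - 124) = -(-100 + 370)*(98 - 124) = -270*(-26) = -1*(-7020) = 7020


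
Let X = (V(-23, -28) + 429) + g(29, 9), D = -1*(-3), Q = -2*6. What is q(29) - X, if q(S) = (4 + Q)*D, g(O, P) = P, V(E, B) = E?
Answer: -439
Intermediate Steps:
Q = -12
D = 3
X = 415 (X = (-23 + 429) + 9 = 406 + 9 = 415)
q(S) = -24 (q(S) = (4 - 12)*3 = -8*3 = -24)
q(29) - X = -24 - 1*415 = -24 - 415 = -439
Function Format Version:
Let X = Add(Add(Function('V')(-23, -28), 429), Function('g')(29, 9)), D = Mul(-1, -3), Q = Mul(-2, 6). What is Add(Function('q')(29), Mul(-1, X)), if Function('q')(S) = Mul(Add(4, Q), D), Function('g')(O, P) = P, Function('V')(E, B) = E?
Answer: -439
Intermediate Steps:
Q = -12
D = 3
X = 415 (X = Add(Add(-23, 429), 9) = Add(406, 9) = 415)
Function('q')(S) = -24 (Function('q')(S) = Mul(Add(4, -12), 3) = Mul(-8, 3) = -24)
Add(Function('q')(29), Mul(-1, X)) = Add(-24, Mul(-1, 415)) = Add(-24, -415) = -439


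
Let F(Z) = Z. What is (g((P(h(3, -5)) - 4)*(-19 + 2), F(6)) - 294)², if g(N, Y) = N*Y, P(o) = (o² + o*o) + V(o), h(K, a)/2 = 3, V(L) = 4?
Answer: 58339044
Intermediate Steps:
h(K, a) = 6 (h(K, a) = 2*3 = 6)
P(o) = 4 + 2*o² (P(o) = (o² + o*o) + 4 = (o² + o²) + 4 = 2*o² + 4 = 4 + 2*o²)
(g((P(h(3, -5)) - 4)*(-19 + 2), F(6)) - 294)² = ((((4 + 2*6²) - 4)*(-19 + 2))*6 - 294)² = ((((4 + 2*36) - 4)*(-17))*6 - 294)² = ((((4 + 72) - 4)*(-17))*6 - 294)² = (((76 - 4)*(-17))*6 - 294)² = ((72*(-17))*6 - 294)² = (-1224*6 - 294)² = (-7344 - 294)² = (-7638)² = 58339044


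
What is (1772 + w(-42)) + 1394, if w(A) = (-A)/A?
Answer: 3165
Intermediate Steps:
w(A) = -1
(1772 + w(-42)) + 1394 = (1772 - 1) + 1394 = 1771 + 1394 = 3165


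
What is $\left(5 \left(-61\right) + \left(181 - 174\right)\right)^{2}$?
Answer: $88804$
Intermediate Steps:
$\left(5 \left(-61\right) + \left(181 - 174\right)\right)^{2} = \left(-305 + \left(181 - 174\right)\right)^{2} = \left(-305 + 7\right)^{2} = \left(-298\right)^{2} = 88804$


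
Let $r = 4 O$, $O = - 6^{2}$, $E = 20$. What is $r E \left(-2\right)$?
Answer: $5760$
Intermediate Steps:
$O = -36$ ($O = \left(-1\right) 36 = -36$)
$r = -144$ ($r = 4 \left(-36\right) = -144$)
$r E \left(-2\right) = \left(-144\right) 20 \left(-2\right) = \left(-2880\right) \left(-2\right) = 5760$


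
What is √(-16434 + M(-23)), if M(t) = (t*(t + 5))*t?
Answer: 6*I*√721 ≈ 161.11*I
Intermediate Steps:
M(t) = t²*(5 + t) (M(t) = (t*(5 + t))*t = t²*(5 + t))
√(-16434 + M(-23)) = √(-16434 + (-23)²*(5 - 23)) = √(-16434 + 529*(-18)) = √(-16434 - 9522) = √(-25956) = 6*I*√721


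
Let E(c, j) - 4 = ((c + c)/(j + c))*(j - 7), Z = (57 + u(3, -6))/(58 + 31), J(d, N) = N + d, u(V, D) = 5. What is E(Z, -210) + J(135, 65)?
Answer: 956755/4657 ≈ 205.44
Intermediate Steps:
Z = 62/89 (Z = (57 + 5)/(58 + 31) = 62/89 ≈ 0.69663)
E(c, j) = 4 + 2*c*(-7 + j)/(c + j) (E(c, j) = 4 + ((c + c)/(j + c))*(j - 7) = 4 + ((2*c)/(c + j))*(-7 + j) = 4 + (2*c/(c + j))*(-7 + j) = 4 + 2*c*(-7 + j)/(c + j))
E(Z, -210) + J(135, 65) = 2*(-5*62/89 + 2*(-210) + (62/89)*(-210))/(62/89 - 210) + (65 + 135) = 2*(-310/89 - 420 - 13020/89)/(-18628/89) + 200 = 2*(-89/18628)*(-50710/89) + 200 = 25355/4657 + 200 = 956755/4657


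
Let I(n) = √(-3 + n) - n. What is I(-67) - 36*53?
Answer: -1841 + I*√70 ≈ -1841.0 + 8.3666*I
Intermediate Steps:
I(-67) - 36*53 = (√(-3 - 67) - 1*(-67)) - 36*53 = (√(-70) + 67) - 1*1908 = (I*√70 + 67) - 1908 = (67 + I*√70) - 1908 = -1841 + I*√70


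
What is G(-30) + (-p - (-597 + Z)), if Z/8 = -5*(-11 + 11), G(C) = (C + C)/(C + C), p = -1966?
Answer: 2564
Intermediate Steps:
G(C) = 1 (G(C) = (2*C)/((2*C)) = (2*C)*(1/(2*C)) = 1)
Z = 0 (Z = 8*(-5*(-11 + 11)) = 8*(-5*0) = 8*0 = 0)
G(-30) + (-p - (-597 + Z)) = 1 + (-1*(-1966) - (-597 + 0)) = 1 + (1966 - 1*(-597)) = 1 + (1966 + 597) = 1 + 2563 = 2564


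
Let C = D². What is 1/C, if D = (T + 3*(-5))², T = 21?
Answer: 1/1296 ≈ 0.00077160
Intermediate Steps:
D = 36 (D = (21 + 3*(-5))² = (21 - 15)² = 6² = 36)
C = 1296 (C = 36² = 1296)
1/C = 1/1296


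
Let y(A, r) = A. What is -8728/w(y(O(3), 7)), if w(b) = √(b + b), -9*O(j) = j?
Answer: 4364*I*√6 ≈ 10690.0*I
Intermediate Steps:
O(j) = -j/9
w(b) = √2*√b (w(b) = √(2*b) = √2*√b)
-8728/w(y(O(3), 7)) = -8728*(-I*√6/2) = -(-4364)*I*√6 = 4364*I*√6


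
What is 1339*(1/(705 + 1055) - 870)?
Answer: -2050275461/1760 ≈ -1.1649e+6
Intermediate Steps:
1339*(1/(705 + 1055) - 870) = 1339*(1/1760 - 870) = 1339*(-1531199/1760) = -2050275461/1760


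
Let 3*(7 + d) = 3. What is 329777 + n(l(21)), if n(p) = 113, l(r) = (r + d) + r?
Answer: 329890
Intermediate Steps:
d = -6 (d = -7 + (⅓)*3 = -7 + 1 = -6)
l(r) = -6 + 2*r (l(r) = (r - 6) + r = (-6 + r) + r = -6 + 2*r)
329777 + n(l(21)) = 329777 + 113 = 329890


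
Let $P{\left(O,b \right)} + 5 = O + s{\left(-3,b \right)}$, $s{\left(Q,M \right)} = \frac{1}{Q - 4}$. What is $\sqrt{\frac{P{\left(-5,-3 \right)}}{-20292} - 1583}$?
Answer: $\frac{i \sqrt{7984846536891}}{71022} \approx 39.787 i$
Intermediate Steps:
$s{\left(Q,M \right)} = \frac{1}{-4 + Q}$
$P{\left(O,b \right)} = - \frac{36}{7} + O$ ($P{\left(O,b \right)} = -5 + \left(O + \frac{1}{-4 - 3}\right) = -5 + \left(O + \frac{1}{-7}\right) = -5 + \left(O - \frac{1}{7}\right) = -5 + \left(- \frac{1}{7} + O\right) = - \frac{36}{7} + O$)
$\sqrt{\frac{P{\left(-5,-3 \right)}}{-20292} - 1583} = \sqrt{\frac{- \frac{36}{7} - 5}{-20292} - 1583} = \sqrt{\left(- \frac{71}{7}\right) \left(- \frac{1}{20292}\right) - 1583} = \sqrt{\frac{71}{142044} - 1583} = \sqrt{- \frac{224855581}{142044}} = \frac{i \sqrt{7984846536891}}{71022}$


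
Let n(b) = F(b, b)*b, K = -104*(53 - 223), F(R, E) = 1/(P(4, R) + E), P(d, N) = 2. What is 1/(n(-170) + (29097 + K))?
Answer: 84/3929353 ≈ 2.1378e-5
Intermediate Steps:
F(R, E) = 1/(2 + E)
K = 17680 (K = -104*(-170) = 17680)
n(b) = b/(2 + b)
1/(n(-170) + (29097 + K)) = 1/(-170/(2 - 170) + (29097 + 17680)) = 1/(-170/(-168) + 46777) = 1/(-170*(-1/168) + 46777) = 1/(85/84 + 46777) = 1/(3929353/84) = 84/3929353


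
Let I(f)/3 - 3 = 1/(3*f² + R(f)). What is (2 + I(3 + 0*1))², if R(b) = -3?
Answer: 7921/64 ≈ 123.77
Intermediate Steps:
I(f) = 9 + 3/(-3 + 3*f²) (I(f) = 9 + 3/(3*f² - 3) = 9 + 3/(-3 + 3*f²))
(2 + I(3 + 0*1))² = (2 + (-8 + 9*(3 + 0*1)²)/(-1 + (3 + 0*1)²))² = (2 + (-8 + 9*(3 + 0)²)/(-1 + (3 + 0)²))² = (2 + (-8 + 9*3²)/(-1 + 3²))² = (2 + (-8 + 9*9)/(-1 + 9))² = (2 + (-8 + 81)/8)² = (2 + (⅛)*73)² = (2 + 73/8)² = (89/8)² = 7921/64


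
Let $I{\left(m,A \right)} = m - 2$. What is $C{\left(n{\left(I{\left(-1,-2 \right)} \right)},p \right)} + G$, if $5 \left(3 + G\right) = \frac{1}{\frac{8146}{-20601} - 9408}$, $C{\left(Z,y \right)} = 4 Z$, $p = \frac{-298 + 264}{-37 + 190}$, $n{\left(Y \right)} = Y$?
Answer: $- \frac{14536697151}{969111770} \approx -15.0$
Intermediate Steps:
$I{\left(m,A \right)} = -2 + m$
$p = - \frac{2}{9}$ ($p = - \frac{34}{153} = \left(-34\right) \frac{1}{153} = - \frac{2}{9} \approx -0.22222$)
$G = - \frac{2907355911}{969111770}$ ($G = -3 + \frac{1}{5 \left(\frac{8146}{-20601} - 9408\right)} = -3 + \frac{1}{5 \left(8146 \left(- \frac{1}{20601}\right) - 9408\right)} = -3 + \frac{1}{5 \left(- \frac{8146}{20601} - 9408\right)} = -3 + \frac{1}{5 \left(- \frac{193822354}{20601}\right)} = -3 + \frac{1}{5} \left(- \frac{20601}{193822354}\right) = -3 - \frac{20601}{969111770} = - \frac{2907355911}{969111770} \approx -3.0$)
$C{\left(n{\left(I{\left(-1,-2 \right)} \right)},p \right)} + G = 4 \left(-2 - 1\right) - \frac{2907355911}{969111770} = 4 \left(-3\right) - \frac{2907355911}{969111770} = -12 - \frac{2907355911}{969111770} = - \frac{14536697151}{969111770}$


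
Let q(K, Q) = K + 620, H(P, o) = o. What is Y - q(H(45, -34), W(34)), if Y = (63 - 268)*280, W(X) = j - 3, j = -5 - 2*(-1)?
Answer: -57986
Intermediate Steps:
j = -3 (j = -5 + 2 = -3)
W(X) = -6 (W(X) = -3 - 3 = -6)
Y = -57400 (Y = -205*280 = -57400)
q(K, Q) = 620 + K
Y - q(H(45, -34), W(34)) = -57400 - (620 - 34) = -57400 - 1*586 = -57400 - 586 = -57986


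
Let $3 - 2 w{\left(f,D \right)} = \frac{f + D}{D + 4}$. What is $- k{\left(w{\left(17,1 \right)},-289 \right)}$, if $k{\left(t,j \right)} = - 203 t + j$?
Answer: $\frac{2281}{10} \approx 228.1$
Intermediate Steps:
$w{\left(f,D \right)} = \frac{3}{2} - \frac{D + f}{2 \left(4 + D\right)}$ ($w{\left(f,D \right)} = \frac{3}{2} - \frac{\left(f + D\right) \frac{1}{D + 4}}{2} = \frac{3}{2} - \frac{\left(D + f\right) \frac{1}{4 + D}}{2} = \frac{3}{2} - \frac{\frac{1}{4 + D} \left(D + f\right)}{2} = \frac{3}{2} - \frac{D + f}{2 \left(4 + D\right)}$)
$k{\left(t,j \right)} = j - 203 t$
$- k{\left(w{\left(17,1 \right)},-289 \right)} = - (-289 - 203 \frac{6 + 1 - \frac{17}{2}}{4 + 1}) = - (-289 - 203 \frac{6 + 1 - \frac{17}{2}}{5}) = - (-289 - 203 \cdot \frac{1}{5} \left(- \frac{3}{2}\right)) = - (-289 - - \frac{609}{10}) = - (-289 + \frac{609}{10}) = \left(-1\right) \left(- \frac{2281}{10}\right) = \frac{2281}{10}$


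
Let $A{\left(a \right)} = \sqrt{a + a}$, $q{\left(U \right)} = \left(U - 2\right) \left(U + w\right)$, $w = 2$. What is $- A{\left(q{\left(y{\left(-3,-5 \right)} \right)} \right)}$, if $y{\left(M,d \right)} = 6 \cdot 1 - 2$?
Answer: $- 2 \sqrt{6} \approx -4.899$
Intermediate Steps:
$y{\left(M,d \right)} = 4$ ($y{\left(M,d \right)} = 6 - 2 = 4$)
$q{\left(U \right)} = \left(-2 + U\right) \left(2 + U\right)$ ($q{\left(U \right)} = \left(U - 2\right) \left(U + 2\right) = \left(-2 + U\right) \left(2 + U\right)$)
$A{\left(a \right)} = \sqrt{2} \sqrt{a}$ ($A{\left(a \right)} = \sqrt{2 a} = \sqrt{2} \sqrt{a}$)
$- A{\left(q{\left(y{\left(-3,-5 \right)} \right)} \right)} = - \sqrt{2} \sqrt{-4 + 4^{2}} = - \sqrt{2} \sqrt{-4 + 16} = - \sqrt{2} \sqrt{12} = - \sqrt{2} \cdot 2 \sqrt{3} = - 2 \sqrt{6}$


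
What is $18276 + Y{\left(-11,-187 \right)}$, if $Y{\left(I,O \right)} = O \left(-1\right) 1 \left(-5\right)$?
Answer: $17341$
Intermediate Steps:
$Y{\left(I,O \right)} = 5 O$ ($Y{\left(I,O \right)} = O \left(\left(-1\right) \left(-5\right)\right) = O 5 = 5 O$)
$18276 + Y{\left(-11,-187 \right)} = 18276 + 5 \left(-187\right) = 18276 - 935 = 17341$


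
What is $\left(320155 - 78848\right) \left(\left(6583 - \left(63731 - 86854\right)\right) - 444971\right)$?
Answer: $-100206351355$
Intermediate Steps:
$\left(320155 - 78848\right) \left(\left(6583 - \left(63731 - 86854\right)\right) - 444971\right) = 241307 \left(\left(6583 - -23123\right) - 444971\right) = 241307 \left(\left(6583 + 23123\right) - 444971\right) = 241307 \left(29706 - 444971\right) = 241307 \left(-415265\right) = -100206351355$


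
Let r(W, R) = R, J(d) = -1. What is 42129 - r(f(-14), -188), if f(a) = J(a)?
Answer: 42317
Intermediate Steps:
f(a) = -1
42129 - r(f(-14), -188) = 42129 - 1*(-188) = 42129 + 188 = 42317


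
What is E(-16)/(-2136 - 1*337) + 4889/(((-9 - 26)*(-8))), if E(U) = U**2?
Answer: 12018817/692440 ≈ 17.357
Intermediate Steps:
E(-16)/(-2136 - 1*337) + 4889/(((-9 - 26)*(-8))) = (-16)**2/(-2136 - 1*337) + 4889/(((-9 - 26)*(-8))) = 256/(-2136 - 337) + 4889/((-35*(-8))) = 256/(-2473) + 4889/280 = 256*(-1/2473) + 4889*(1/280) = -256/2473 + 4889/280 = 12018817/692440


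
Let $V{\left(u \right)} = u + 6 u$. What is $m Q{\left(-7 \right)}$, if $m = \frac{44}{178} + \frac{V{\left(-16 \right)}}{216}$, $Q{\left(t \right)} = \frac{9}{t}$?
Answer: $\frac{652}{1869} \approx 0.34885$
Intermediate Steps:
$V{\left(u \right)} = 7 u$
$m = - \frac{652}{2403}$ ($m = \frac{44}{178} + \frac{7 \left(-16\right)}{216} = 44 \cdot \frac{1}{178} - \frac{14}{27} = \frac{22}{89} - \frac{14}{27} = - \frac{652}{2403} \approx -0.27133$)
$m Q{\left(-7 \right)} = - \frac{652 \frac{9}{-7}}{2403} = - \frac{652 \cdot 9 \left(- \frac{1}{7}\right)}{2403} = \left(- \frac{652}{2403}\right) \left(- \frac{9}{7}\right) = \frac{652}{1869}$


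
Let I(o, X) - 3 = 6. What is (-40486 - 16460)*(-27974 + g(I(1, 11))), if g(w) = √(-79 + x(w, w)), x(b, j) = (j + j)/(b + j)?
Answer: 1593007404 - 56946*I*√78 ≈ 1.593e+9 - 5.0293e+5*I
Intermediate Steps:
I(o, X) = 9 (I(o, X) = 3 + 6 = 9)
x(b, j) = 2*j/(b + j) (x(b, j) = (2*j)/(b + j) = 2*j/(b + j))
g(w) = I*√78 (g(w) = √(-79 + 2*w/(w + w)) = √(-79 + 2*w/((2*w))) = √(-79 + 2*w*(1/(2*w))) = √(-79 + 1) = √(-78) = I*√78)
(-40486 - 16460)*(-27974 + g(I(1, 11))) = (-40486 - 16460)*(-27974 + I*√78) = -56946*(-27974 + I*√78) = 1593007404 - 56946*I*√78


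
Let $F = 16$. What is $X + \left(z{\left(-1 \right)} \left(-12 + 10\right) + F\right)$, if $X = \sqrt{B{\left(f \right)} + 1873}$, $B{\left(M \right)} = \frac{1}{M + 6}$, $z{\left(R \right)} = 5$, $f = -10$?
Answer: $6 + \frac{\sqrt{7491}}{2} \approx 49.275$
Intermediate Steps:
$B{\left(M \right)} = \frac{1}{6 + M}$
$X = \frac{\sqrt{7491}}{2}$ ($X = \sqrt{\frac{1}{6 - 10} + 1873} = \sqrt{\frac{1}{-4} + 1873} = \sqrt{- \frac{1}{4} + 1873} = \sqrt{\frac{7491}{4}} = \frac{\sqrt{7491}}{2} \approx 43.275$)
$X + \left(z{\left(-1 \right)} \left(-12 + 10\right) + F\right) = \frac{\sqrt{7491}}{2} + \left(5 \left(-12 + 10\right) + 16\right) = \frac{\sqrt{7491}}{2} + \left(5 \left(-2\right) + 16\right) = \frac{\sqrt{7491}}{2} + \left(-10 + 16\right) = \frac{\sqrt{7491}}{2} + 6 = 6 + \frac{\sqrt{7491}}{2}$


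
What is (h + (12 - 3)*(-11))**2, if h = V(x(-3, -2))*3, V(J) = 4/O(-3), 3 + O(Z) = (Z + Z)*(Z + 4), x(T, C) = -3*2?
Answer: 90601/9 ≈ 10067.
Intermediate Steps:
x(T, C) = -6
O(Z) = -3 + 2*Z*(4 + Z) (O(Z) = -3 + (Z + Z)*(Z + 4) = -3 + (2*Z)*(4 + Z) = -3 + 2*Z*(4 + Z))
V(J) = -4/9 (V(J) = 4/(-3 + 2*(-3)**2 + 8*(-3)) = 4/(-3 + 2*9 - 24) = 4/(-3 + 18 - 24) = 4/(-9) = 4*(-1/9) = -4/9)
h = -4/3 (h = -4/9*3 = -4/3 ≈ -1.3333)
(h + (12 - 3)*(-11))**2 = (-4/3 + (12 - 3)*(-11))**2 = (-4/3 + 9*(-11))**2 = (-4/3 - 99)**2 = (-301/3)**2 = 90601/9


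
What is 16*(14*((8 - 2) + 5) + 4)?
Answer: 2528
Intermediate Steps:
16*(14*((8 - 2) + 5) + 4) = 16*(14*(6 + 5) + 4) = 16*(14*11 + 4) = 16*(154 + 4) = 16*158 = 2528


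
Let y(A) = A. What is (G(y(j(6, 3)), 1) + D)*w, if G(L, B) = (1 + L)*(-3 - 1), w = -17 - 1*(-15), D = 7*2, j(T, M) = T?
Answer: 28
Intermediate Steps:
D = 14
w = -2 (w = -17 + 15 = -2)
G(L, B) = -4 - 4*L (G(L, B) = (1 + L)*(-4) = -4 - 4*L)
(G(y(j(6, 3)), 1) + D)*w = ((-4 - 4*6) + 14)*(-2) = ((-4 - 24) + 14)*(-2) = (-28 + 14)*(-2) = -14*(-2) = 28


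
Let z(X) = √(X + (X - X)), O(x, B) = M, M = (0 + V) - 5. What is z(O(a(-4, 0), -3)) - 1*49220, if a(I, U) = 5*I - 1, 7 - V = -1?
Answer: -49220 + √3 ≈ -49218.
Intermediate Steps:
V = 8 (V = 7 - 1*(-1) = 7 + 1 = 8)
a(I, U) = -1 + 5*I
M = 3 (M = (0 + 8) - 5 = 8 - 5 = 3)
O(x, B) = 3
z(X) = √X (z(X) = √(X + 0) = √X)
z(O(a(-4, 0), -3)) - 1*49220 = √3 - 1*49220 = √3 - 49220 = -49220 + √3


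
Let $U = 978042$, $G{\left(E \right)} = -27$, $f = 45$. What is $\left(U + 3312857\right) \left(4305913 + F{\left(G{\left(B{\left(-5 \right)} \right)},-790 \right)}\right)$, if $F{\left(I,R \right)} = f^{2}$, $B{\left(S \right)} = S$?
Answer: $18484926856262$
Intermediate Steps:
$F{\left(I,R \right)} = 2025$ ($F{\left(I,R \right)} = 45^{2} = 2025$)
$\left(U + 3312857\right) \left(4305913 + F{\left(G{\left(B{\left(-5 \right)} \right)},-790 \right)}\right) = \left(978042 + 3312857\right) \left(4305913 + 2025\right) = 4290899 \cdot 4307938 = 18484926856262$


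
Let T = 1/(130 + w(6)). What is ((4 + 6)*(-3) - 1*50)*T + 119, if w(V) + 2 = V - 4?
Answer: 1539/13 ≈ 118.38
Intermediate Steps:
w(V) = -6 + V (w(V) = -2 + (V - 4) = -2 + (-4 + V) = -6 + V)
T = 1/130 (T = 1/(130 + (-6 + 6)) = 1/(130 + 0) = 1/130 ≈ 0.0076923)
((4 + 6)*(-3) - 1*50)*T + 119 = ((4 + 6)*(-3) - 1*50)*(1/130) + 119 = (10*(-3) - 50)*(1/130) + 119 = (-30 - 50)*(1/130) + 119 = -80*1/130 + 119 = -8/13 + 119 = 1539/13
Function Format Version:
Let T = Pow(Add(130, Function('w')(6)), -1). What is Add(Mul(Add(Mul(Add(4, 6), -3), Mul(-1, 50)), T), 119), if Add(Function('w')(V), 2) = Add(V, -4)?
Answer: Rational(1539, 13) ≈ 118.38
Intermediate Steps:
Function('w')(V) = Add(-6, V) (Function('w')(V) = Add(-2, Add(V, -4)) = Add(-2, Add(-4, V)) = Add(-6, V))
T = Rational(1, 130) (T = Pow(Add(130, Add(-6, 6)), -1) = Pow(Add(130, 0), -1) = Pow(130, -1) = Rational(1, 130) ≈ 0.0076923)
Add(Mul(Add(Mul(Add(4, 6), -3), Mul(-1, 50)), T), 119) = Add(Mul(Add(Mul(Add(4, 6), -3), Mul(-1, 50)), Rational(1, 130)), 119) = Add(Mul(Add(Mul(10, -3), -50), Rational(1, 130)), 119) = Add(Mul(Add(-30, -50), Rational(1, 130)), 119) = Add(Mul(-80, Rational(1, 130)), 119) = Add(Rational(-8, 13), 119) = Rational(1539, 13)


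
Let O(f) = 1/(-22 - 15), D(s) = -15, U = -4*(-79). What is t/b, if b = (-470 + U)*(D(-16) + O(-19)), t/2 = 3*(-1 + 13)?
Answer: 333/10703 ≈ 0.031113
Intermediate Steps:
U = 316
O(f) = -1/37 (O(f) = 1/(-37) = -1/37)
t = 72 (t = 2*(3*(-1 + 13)) = 2*(3*12) = 2*36 = 72)
b = 85624/37 (b = (-470 + 316)*(-15 - 1/37) = -154*(-556/37) = 85624/37 ≈ 2314.2)
t/b = 72/(85624/37) = 72*(37/85624) = 333/10703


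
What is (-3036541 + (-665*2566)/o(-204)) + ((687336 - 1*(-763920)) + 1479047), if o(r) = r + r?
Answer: -20819357/204 ≈ -1.0206e+5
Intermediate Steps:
o(r) = 2*r
(-3036541 + (-665*2566)/o(-204)) + ((687336 - 1*(-763920)) + 1479047) = (-3036541 + (-665*2566)/((2*(-204)))) + ((687336 - 1*(-763920)) + 1479047) = (-3036541 - 1706390/(-408)) + ((687336 + 763920) + 1479047) = (-3036541 - 1706390*(-1/408)) + (1451256 + 1479047) = (-3036541 + 853195/204) + 2930303 = -618601169/204 + 2930303 = -20819357/204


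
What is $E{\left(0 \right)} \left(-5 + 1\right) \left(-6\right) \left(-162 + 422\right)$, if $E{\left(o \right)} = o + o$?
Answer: $0$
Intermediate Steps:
$E{\left(o \right)} = 2 o$
$E{\left(0 \right)} \left(-5 + 1\right) \left(-6\right) \left(-162 + 422\right) = 2 \cdot 0 \left(-5 + 1\right) \left(-6\right) \left(-162 + 422\right) = 0 \left(-4\right) \left(-6\right) 260 = 0 \left(-6\right) 260 = 0 \cdot 260 = 0$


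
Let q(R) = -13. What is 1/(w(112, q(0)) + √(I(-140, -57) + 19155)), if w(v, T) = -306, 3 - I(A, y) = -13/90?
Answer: -27540/6703007 - 3*√17242330/6703007 ≈ -0.0059671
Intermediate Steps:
I(A, y) = 283/90 (I(A, y) = 3 - (-13)/90 = 3 - 1*(-13/90) = 3 + 13/90 = 283/90)
1/(w(112, q(0)) + √(I(-140, -57) + 19155)) = 1/(-306 + √(283/90 + 19155)) = 1/(-306 + √(1724233/90)) = 1/(-306 + √17242330/30)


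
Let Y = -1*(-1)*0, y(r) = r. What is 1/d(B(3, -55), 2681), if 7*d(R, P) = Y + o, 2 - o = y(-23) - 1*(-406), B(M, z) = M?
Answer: -7/381 ≈ -0.018373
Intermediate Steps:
Y = 0 (Y = 1*0 = 0)
o = -381 (o = 2 - (-23 - 1*(-406)) = 2 - (-23 + 406) = 2 - 1*383 = 2 - 383 = -381)
d(R, P) = -381/7 (d(R, P) = (0 - 381)/7 = (⅐)*(-381) = -381/7)
1/d(B(3, -55), 2681) = 1/(-381/7) = -7/381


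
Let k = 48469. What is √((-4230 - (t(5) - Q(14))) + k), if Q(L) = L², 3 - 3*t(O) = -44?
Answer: √399774/3 ≈ 210.76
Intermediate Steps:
t(O) = 47/3 (t(O) = 1 - ⅓*(-44) = 1 + 44/3 = 47/3)
√((-4230 - (t(5) - Q(14))) + k) = √((-4230 - (47/3 - 1*14²)) + 48469) = √((-4230 - (47/3 - 1*196)) + 48469) = √((-4230 - (47/3 - 196)) + 48469) = √((-4230 - 1*(-541/3)) + 48469) = √((-4230 + 541/3) + 48469) = √(-12149/3 + 48469) = √(133258/3) = √399774/3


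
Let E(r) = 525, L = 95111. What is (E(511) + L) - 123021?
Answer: -27385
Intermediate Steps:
(E(511) + L) - 123021 = (525 + 95111) - 123021 = 95636 - 123021 = -27385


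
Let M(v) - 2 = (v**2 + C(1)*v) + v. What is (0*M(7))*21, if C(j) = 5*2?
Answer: 0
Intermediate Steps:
C(j) = 10
M(v) = 2 + v**2 + 11*v (M(v) = 2 + ((v**2 + 10*v) + v) = 2 + (v**2 + 11*v) = 2 + v**2 + 11*v)
(0*M(7))*21 = (0*(2 + 7**2 + 11*7))*21 = (0*(2 + 49 + 77))*21 = (0*128)*21 = 0*21 = 0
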